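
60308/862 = 30154/431 ≈ 69.96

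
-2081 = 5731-7812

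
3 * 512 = 1536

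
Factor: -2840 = -1*2^3*5^1*71^1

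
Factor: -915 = -1 * 3^1 * 5^1 * 61^1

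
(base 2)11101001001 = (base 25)2of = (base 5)24430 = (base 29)269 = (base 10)1865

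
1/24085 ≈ 0.0000415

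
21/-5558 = -3/794 ≈ -0.00378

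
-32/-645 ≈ 0.0496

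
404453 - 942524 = -538071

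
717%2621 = 717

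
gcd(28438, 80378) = 2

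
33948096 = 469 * 72384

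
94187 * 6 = 565122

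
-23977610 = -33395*718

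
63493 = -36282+99775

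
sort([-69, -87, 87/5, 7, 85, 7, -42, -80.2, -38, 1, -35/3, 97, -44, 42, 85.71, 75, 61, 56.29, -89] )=[-89, -87, -80.2, -69, -44, -42, -38, -35/3, 1, 7, 7, 87/5, 42, 56.29, 61, 75, 85, 85.71, 97] 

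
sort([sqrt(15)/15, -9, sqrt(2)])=[-9, sqrt(15)/15, sqrt(2)]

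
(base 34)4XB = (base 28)79H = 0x167D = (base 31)5UM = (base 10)5757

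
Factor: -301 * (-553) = 7^2 * 43^1 * 79^1 = 166453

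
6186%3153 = 3033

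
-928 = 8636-9564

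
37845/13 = 2911 + 2/13 ≈ 2911.15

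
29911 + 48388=78299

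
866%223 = 197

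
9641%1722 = 1031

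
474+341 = 815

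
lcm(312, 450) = 23400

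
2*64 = 128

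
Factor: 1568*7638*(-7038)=-1*2^7*3^3*7^2*17^1*19^1*23^1*67^1=-84289790592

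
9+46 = 55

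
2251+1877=4128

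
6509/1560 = 4 + 269/1560 ≈ 4.17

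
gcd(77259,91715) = 13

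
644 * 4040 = 2601760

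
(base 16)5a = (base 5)330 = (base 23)3l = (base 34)2m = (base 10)90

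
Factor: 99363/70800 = 2^(-4)*5^(-2)*11^1*59^(-1)*3011^1 = 33121/23600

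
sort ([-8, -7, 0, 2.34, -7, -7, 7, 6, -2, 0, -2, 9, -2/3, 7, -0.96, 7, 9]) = [-8, -7, -7, -7, -2, -2, -0.96, -2/3, 0, 0, 2.34, 6, 7, 7, 7, 9, 9]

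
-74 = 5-79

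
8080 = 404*20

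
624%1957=624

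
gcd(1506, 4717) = 1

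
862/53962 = 431/26981 ≈ 0.0160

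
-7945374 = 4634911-12580285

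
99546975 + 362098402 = 461645377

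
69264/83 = 834+42/83 ≈ 834.51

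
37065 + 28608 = 65673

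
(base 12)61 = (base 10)73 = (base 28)2h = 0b1001001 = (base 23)34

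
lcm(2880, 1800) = 14400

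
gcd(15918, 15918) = 15918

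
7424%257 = 228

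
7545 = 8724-1179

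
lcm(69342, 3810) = 346710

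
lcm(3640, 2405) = 134680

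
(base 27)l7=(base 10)574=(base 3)210021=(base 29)jn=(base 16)23e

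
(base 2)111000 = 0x38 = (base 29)1r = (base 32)1o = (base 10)56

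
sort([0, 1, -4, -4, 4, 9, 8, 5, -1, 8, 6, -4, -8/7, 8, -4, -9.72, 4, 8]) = [-9.72, -4, -4, -4, -4, -8/7, -1, 0, 1, 4, 4, 5, 6, 8, 8, 8, 8, 9]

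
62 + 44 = 106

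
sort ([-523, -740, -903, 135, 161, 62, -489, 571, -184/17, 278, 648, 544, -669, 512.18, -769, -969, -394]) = [-969, -903, -769, -740, -669, -523, -489, -394, -184/17, 62, 135, 161, 278, 512.18, 544, 571, 648]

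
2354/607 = 3 + 533/607 ≈ 3.88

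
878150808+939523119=1817673927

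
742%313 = 116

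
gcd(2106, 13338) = 702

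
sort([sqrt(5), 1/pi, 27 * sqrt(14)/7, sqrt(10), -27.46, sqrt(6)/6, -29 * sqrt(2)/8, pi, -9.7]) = [-27.46, -9.7, -29 * sqrt(2)/8, 1/pi, sqrt(6)/6, sqrt(5), pi, sqrt(10), 27 * sqrt(14)/7]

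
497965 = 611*815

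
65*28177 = 1831505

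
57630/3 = 19210 = 19210.00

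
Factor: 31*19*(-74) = -1*2^1*19^1*31^1*37^1 = -43586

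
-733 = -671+-62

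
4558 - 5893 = -1335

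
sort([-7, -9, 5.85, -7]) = [-9, -7, -7, 5.85]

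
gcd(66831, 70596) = 3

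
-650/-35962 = 325/17981 ≈ 0.0181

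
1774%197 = 1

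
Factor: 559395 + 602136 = 3^2 * 7^1 * 103^1 * 179^1 = 1161531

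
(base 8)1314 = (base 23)183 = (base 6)3152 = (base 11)5a1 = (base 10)716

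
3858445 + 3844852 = 7703297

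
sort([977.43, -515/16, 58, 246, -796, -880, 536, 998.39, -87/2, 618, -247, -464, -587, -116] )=[-880, -796, -587, -464, -247, -116, -87/2, -515/16, 58, 246, 536, 618, 977.43, 998.39] 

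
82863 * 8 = 662904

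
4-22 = -18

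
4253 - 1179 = 3074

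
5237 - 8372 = -3135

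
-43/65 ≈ -0.662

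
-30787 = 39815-70602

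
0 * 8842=0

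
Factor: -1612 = -1 * 2^2 * 13^1 * 31^1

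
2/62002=1/31001 ≈ 0.0000323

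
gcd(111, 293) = 1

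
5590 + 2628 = 8218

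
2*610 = 1220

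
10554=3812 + 6742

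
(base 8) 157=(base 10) 111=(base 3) 11010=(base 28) 3r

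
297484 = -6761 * (-44)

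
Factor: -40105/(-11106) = 2^(-1)*3^(-2)*5^1*13^1 = 65/18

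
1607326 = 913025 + 694301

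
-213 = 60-273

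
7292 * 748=5454416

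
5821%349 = 237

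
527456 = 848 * 622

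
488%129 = 101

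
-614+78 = -536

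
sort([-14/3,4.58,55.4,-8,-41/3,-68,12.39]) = [-68,-41/3,-8,-14/3,4.58,12.39,55.4]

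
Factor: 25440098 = 2^1 * 12720049^1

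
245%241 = 4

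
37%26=11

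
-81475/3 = -27158 - 1/3 ≈ -27158.33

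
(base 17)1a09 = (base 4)1322010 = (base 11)5962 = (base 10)7812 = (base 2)1111010000100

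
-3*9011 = -27033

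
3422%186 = 74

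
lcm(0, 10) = 0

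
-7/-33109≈0.000211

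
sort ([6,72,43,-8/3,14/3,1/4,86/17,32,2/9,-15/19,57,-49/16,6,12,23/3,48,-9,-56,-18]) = [-56,-18,-9,-49/16,-8/3,-15/19,2/9,1/4,14/3,86/17,6,6,23/3,12,32,43,48,57,72]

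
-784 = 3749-4533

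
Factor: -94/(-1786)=19^(-1)=1/19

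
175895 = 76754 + 99141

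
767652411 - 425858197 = 341794214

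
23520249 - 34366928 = -10846679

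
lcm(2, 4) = 4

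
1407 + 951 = 2358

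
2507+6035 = 8542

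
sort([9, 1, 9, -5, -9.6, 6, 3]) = [-9.6, -5, 1, 3, 6, 9, 9]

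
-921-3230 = -4151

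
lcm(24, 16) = 48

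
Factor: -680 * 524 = -1 * 2^5 * 5^1 * 17^1 * 131^1 = -356320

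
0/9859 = 0 = 0.00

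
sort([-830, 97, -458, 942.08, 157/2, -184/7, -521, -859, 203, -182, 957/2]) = [-859, -830, -521, -458, -182, -184/7, 157/2, 97, 203, 957/2, 942.08]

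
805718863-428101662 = 377617201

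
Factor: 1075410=2^1*3^3*5^1*7^1*569^1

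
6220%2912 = 396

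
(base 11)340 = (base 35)bm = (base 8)627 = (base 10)407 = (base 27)f2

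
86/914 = 43/457≈0.0941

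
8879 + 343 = 9222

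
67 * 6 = 402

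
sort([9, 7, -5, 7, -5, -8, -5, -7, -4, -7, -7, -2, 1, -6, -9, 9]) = [-9, -8, -7, -7, -7, -6, -5, -5, -5, -4, -2, 1, 7, 7, 9, 9]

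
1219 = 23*53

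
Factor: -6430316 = -1*2^2*1607579^1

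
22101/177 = 124 + 51/59 ≈ 124.86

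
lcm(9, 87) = 261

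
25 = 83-58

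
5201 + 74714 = 79915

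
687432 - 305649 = 381783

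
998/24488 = 499/12244 ≈ 0.0408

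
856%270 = 46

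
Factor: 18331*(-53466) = -1*2^1*3^1*7^1*19^1*23^1*67^1*797^1 = -980085246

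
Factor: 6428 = 2^2*1607^1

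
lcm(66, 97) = 6402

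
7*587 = 4109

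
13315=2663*5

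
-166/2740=-83/1370 ≈ -0.0606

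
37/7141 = 1/193 ≈ 0.00518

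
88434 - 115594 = -27160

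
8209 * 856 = 7026904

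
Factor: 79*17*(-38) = -1*2^1*17^1*19^1*79^1 = -51034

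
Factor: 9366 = 2^1*3^1*7^1*223^1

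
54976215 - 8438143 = 46538072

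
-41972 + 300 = -41672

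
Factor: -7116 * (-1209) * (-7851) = -1 * 2^2 * 3^3 * 13^1 * 31^1 * 593^1 * 2617^1 = -67544068644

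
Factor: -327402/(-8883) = 2^1*3^1*7^(-1)*43^1 = 258/7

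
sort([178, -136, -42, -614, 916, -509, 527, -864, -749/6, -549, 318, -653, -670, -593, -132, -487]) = [-864, -670, -653, -614, -593, -549, -509, -487, -136, -132, -749/6, -42, 178, 318, 527, 916]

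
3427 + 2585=6012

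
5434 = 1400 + 4034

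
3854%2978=876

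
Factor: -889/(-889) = 1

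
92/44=2 + 1/11 ≈ 2.09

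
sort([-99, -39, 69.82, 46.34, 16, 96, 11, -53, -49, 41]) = [-99, -53, -49, -39, 11, 16, 41, 46.34, 69.82, 96]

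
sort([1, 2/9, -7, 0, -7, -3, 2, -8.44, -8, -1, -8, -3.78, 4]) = [-8.44, -8, -8, -7, -7, -3.78, -3, -1, 0, 2/9, 1, 2, 4]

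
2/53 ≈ 0.0377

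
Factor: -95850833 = -1*13^1*1667^1*4423^1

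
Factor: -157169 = -1*73^1*2153^1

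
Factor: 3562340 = 2^2 * 5^1 * 178117^1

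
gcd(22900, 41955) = 5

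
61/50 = 1 + 11/50 = 1.22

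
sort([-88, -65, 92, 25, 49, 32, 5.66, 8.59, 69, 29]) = [-88, -65, 5.66, 8.59, 25, 29, 32, 49, 69, 92]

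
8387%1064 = 939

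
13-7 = 6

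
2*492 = 984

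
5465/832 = 6 + 473/832 ≈ 6.57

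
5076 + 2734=7810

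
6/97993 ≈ 0.0000612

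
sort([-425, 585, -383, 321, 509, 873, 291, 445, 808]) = [-425, -383, 291, 321, 445, 509, 585, 808, 873]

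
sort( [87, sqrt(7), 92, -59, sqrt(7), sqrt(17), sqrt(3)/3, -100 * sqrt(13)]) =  [-100 * sqrt(13), -59, sqrt(3)/3, sqrt(7), sqrt(7), sqrt(17), 87, 92]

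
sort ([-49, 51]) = [-49, 51]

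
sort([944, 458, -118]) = [-118, 458, 944]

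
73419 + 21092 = 94511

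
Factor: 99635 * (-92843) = -1 * 5^1 * 227^1 * 409^1 * 19927^1 = -9250412305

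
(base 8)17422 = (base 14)2c82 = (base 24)dja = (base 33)7a1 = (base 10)7954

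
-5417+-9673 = -15090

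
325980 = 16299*20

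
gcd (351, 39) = 39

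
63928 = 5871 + 58057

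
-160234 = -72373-87861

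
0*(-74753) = 0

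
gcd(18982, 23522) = 2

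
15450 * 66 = 1019700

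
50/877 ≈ 0.0570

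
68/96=17/24 ≈ 0.708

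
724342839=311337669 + 413005170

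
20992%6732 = 796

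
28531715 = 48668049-20136334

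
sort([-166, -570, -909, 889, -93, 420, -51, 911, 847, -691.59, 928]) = [-909, -691.59, -570, -166, -93, -51, 420, 847, 889, 911, 928]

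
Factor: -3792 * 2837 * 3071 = -1 * 2^4 * 3^1 * 37^1 * 79^1 * 83^1 * 2837^1 = -33037523184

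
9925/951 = 10 + 415/951≈10.44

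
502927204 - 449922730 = 53004474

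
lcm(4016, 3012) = 12048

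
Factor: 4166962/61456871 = 2^1*7^(-1)*47^(-1)*1069^1*1949^1*186799^(-1)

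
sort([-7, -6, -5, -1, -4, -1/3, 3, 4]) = [-7, -6, -5, -4, -1, -1/3, 3, 4]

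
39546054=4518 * 8753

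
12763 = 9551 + 3212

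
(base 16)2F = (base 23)21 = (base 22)23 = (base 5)142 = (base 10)47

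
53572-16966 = 36606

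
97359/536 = 181 + 343/536 ≈ 181.64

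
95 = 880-785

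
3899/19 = 205+4/19 ≈ 205.21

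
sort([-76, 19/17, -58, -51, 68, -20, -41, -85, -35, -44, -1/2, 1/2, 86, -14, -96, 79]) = [-96, -85, -76, -58, -51, -44, -41, -35, -20, -14, -1/2, 1/2, 19/17, 68, 79, 86]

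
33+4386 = 4419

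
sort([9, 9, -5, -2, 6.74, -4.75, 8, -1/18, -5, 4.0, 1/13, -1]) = [-5, -5, -4.75, -2, -1, -1/18, 1/13, 4.0, 6.74, 8, 9, 9]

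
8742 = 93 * 94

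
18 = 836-818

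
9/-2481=-3/827 ≈ -0.00363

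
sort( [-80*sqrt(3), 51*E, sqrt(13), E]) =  [-80*sqrt(3), E, sqrt(13), 51*E]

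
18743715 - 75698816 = -56955101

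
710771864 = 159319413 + 551452451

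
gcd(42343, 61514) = 1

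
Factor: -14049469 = -1 * 7^1 * 2007067^1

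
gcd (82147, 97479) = 1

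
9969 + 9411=19380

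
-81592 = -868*94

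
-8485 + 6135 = -2350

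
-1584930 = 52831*(-30)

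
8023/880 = 9 + 103/880 ≈ 9.12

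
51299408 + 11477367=62776775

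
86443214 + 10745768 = 97188982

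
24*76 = 1824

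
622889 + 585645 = 1208534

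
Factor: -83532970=-1 * 2^1 * 5^1 * 1453^1 * 5749^1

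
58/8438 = 29/4219 ≈ 0.00687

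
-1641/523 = -3 - 72/523 ≈ -3.14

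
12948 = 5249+7699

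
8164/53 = 154+2/53 ≈ 154.04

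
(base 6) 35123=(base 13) 2391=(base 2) 1001110011011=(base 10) 5019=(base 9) 6786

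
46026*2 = 92052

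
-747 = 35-782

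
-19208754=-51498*373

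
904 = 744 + 160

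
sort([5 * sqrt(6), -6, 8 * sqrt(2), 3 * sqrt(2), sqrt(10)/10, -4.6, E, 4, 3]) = [-6, -4.6, sqrt(10)/10, E, 3, 4, 3 * sqrt(2), 8 * sqrt(2), 5 * sqrt(6)]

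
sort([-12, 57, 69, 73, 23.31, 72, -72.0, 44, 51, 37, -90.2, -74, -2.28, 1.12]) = [-90.2, -74, -72.0, -12, -2.28, 1.12, 23.31, 37, 44, 51, 57, 69, 72, 73]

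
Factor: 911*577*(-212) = -1*2^2*53^1*577^1*911^1 = -111437164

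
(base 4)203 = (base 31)14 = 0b100011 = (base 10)35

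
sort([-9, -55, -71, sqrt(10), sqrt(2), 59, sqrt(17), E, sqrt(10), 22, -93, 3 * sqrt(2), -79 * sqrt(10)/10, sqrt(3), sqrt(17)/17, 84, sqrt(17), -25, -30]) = [-93, -71, -55, -30, -25, -79 * sqrt(10)/10, -9, sqrt(17)/17, sqrt(2), sqrt(3), E, sqrt(10), sqrt(10), sqrt(17), sqrt(17), 3 * sqrt(2), 22, 59, 84]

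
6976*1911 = 13331136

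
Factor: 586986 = 2^1 * 3^1 * 19^2 * 271^1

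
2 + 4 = 6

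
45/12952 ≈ 0.00347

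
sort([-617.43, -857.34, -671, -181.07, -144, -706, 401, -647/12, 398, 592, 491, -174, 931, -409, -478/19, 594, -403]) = [-857.34, -706, -671, -617.43, -409, -403, -181.07, -174, -144, -647/12, -478/19, 398, 401, 491, 592, 594, 931]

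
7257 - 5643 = 1614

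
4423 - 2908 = 1515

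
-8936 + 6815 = -2121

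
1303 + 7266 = 8569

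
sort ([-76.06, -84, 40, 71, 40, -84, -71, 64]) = [-84, -84, -76.06, -71, 40, 40, 64, 71]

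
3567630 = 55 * 64866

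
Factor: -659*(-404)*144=2^6*3^2*101^1*659^1=38337984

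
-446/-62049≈0.00719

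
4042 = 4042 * 1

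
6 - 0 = 6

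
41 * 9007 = 369287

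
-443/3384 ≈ -0.131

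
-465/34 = -13-23/34 ≈ -13.68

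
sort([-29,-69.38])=[-69.38,-29]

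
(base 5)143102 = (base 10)6027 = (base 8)13613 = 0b1011110001011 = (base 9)8236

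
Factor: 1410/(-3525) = -1*2^1*5^(-1) = -2/5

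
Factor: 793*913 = 11^1*13^1*61^1*83^1 = 724009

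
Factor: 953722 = 2^1*7^1*11^2*563^1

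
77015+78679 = 155694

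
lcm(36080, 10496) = 577280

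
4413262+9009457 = 13422719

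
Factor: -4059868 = -1*2^2*23^1*44129^1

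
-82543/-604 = 136 + 399/604 ≈ 136.66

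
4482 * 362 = 1622484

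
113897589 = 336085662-222188073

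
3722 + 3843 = 7565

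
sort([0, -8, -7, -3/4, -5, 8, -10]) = [-10, -8, -7, -5, -3/4, 0, 8]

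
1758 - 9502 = -7744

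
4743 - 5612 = -869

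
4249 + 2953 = 7202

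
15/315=1/21 ≈ 0.0476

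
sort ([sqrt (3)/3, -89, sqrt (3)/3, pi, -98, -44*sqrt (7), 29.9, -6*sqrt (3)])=[-44*sqrt (7), -98, -89, -6*sqrt (3), sqrt (3)/3, sqrt (3)/3, pi, 29.9]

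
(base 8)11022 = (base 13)214b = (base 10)4626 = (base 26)6lo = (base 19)cf9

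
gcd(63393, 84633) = 3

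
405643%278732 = 126911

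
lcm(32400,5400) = 32400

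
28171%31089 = 28171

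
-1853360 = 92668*(-20)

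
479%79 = 5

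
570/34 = 285/17 ≈ 16.76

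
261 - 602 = -341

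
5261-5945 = -684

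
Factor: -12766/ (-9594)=3^ (-2)*41^ (-1)*491^1=491/369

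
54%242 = 54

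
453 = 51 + 402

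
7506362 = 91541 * 82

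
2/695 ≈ 0.00288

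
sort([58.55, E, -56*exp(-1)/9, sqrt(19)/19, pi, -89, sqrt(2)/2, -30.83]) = [-89, -30.83, -56*exp(-1)/9, sqrt(19)/19, sqrt(2)/2, E, pi, 58.55]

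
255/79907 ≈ 0.00319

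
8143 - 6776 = 1367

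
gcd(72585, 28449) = 9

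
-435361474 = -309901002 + -125460472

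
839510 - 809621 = 29889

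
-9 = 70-79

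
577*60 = 34620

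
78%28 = 22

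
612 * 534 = 326808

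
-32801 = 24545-57346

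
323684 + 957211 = 1280895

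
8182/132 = 61 + 65/66 ≈ 61.98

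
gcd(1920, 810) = 30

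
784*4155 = 3257520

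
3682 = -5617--9299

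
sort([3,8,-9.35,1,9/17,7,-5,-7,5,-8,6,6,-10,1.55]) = [-10,-9.35,-8,-7,-5,9/17,1,1.55,3,5,6,6,7,8]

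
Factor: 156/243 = 2^2*3^(-4)*13^1 = 52/81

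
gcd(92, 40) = 4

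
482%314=168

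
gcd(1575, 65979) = 9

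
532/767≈0.694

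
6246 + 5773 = 12019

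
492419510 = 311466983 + 180952527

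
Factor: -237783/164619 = -1 * 3^(-2) * 13^1 = -13/9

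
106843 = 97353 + 9490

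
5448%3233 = 2215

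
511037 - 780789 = -269752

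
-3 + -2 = -5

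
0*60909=0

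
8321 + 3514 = 11835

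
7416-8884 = -1468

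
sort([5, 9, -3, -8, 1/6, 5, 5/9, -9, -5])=[-9, -8, -5, -3, 1/6, 5/9, 5, 5, 9]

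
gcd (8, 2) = 2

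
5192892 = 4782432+410460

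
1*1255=1255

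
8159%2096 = 1871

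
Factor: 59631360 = 2^8 * 3^1 * 5^1 * 53^1 * 293^1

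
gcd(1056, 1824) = 96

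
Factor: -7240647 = -1 * 3^1 * 2413549^1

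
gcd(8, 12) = 4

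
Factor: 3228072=2^3 * 3^1 * 134503^1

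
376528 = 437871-61343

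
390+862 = 1252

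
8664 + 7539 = 16203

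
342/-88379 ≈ -0.00387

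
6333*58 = 367314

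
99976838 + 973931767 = 1073908605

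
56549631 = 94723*597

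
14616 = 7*2088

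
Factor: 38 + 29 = 67^1 = 67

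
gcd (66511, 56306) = 1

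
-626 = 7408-8034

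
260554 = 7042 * 37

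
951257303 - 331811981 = 619445322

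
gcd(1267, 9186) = 1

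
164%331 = 164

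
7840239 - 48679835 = -40839596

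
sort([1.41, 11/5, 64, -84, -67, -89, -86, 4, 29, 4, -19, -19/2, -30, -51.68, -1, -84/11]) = [-89, -86, -84, -67, -51.68, -30, -19, -19/2, -84/11, -1, 1.41, 11/5, 4, 4, 29, 64]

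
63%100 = 63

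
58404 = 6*9734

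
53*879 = 46587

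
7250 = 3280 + 3970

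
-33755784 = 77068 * (-438)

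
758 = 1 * 758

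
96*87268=8377728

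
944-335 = 609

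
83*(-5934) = -492522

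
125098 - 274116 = -149018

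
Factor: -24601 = -1*73^1*337^1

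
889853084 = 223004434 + 666848650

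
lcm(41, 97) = 3977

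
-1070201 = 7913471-8983672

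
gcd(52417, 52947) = 53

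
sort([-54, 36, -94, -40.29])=[-94, -54, -40.29, 36]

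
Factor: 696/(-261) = -1 * 2^3 * 3^(-1) = -8/3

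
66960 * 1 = 66960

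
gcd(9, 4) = 1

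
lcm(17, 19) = 323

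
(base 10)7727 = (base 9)11535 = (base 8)17057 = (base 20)j67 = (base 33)735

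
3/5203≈0.000577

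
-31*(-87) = 2697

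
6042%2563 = 916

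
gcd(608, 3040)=608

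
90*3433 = 308970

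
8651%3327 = 1997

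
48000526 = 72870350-24869824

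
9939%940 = 539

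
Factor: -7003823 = -1 * 971^1 * 7213^1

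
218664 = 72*3037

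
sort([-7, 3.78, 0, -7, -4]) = [-7, -7, -4, 0, 3.78]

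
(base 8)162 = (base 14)82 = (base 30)3o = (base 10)114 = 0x72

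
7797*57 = 444429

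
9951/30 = 3317/10 = 331.70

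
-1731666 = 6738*(-257)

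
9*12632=113688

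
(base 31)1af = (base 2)10100000110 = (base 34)13s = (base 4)110012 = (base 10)1286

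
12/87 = 4/29 ≈ 0.138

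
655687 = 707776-52089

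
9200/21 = 438 + 2/21 ≈ 438.10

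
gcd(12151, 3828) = 29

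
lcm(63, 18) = 126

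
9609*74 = 711066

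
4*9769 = 39076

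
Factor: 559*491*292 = 2^2*13^1*43^1*73^1*491^1 = 80144948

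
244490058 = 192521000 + 51969058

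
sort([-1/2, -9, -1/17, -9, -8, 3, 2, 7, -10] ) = [-10, -9, -9, -8, -1/2, -1/17, 2, 3, 7] 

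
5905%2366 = 1173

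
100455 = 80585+19870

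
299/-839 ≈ -0.356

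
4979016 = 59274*84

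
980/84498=490/42249 ≈ 0.0116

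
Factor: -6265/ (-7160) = 2^ (-3)*7^1 = 7/8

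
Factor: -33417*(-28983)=3^3*47^1*79^1*9661^1=968524911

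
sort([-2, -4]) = [-4, -2]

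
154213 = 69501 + 84712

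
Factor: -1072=-1*2^4*67^1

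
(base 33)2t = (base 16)5f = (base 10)95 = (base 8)137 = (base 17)5a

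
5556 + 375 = 5931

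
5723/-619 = -9 - 152/619 ≈ -9.25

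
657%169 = 150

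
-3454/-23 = 150 + 4/23 ≈ 150.17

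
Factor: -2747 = -1*41^1*67^1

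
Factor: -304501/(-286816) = 2^(-5) * 8963^(-1) * 304501^1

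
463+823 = 1286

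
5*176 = 880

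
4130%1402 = 1326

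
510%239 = 32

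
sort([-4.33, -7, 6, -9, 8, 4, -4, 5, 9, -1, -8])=[-9, -8, -7, -4.33, -4, -1, 4, 5, 6, 8, 9]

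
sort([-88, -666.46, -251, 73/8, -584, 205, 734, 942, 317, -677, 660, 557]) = [-677, -666.46, -584, -251, -88, 73/8, 205, 317, 557, 660, 734, 942]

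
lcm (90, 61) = 5490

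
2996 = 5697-2701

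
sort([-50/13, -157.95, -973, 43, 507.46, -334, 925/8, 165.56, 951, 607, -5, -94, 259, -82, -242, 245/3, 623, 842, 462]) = [-973, -334, -242, -157.95, -94, -82, -5, -50/13, 43, 245/3, 925/8, 165.56, 259, 462, 507.46, 607, 623, 842, 951]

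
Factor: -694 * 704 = -1 * 2^7 * 11^1 * 347^1 = -488576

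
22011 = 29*759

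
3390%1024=318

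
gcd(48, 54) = 6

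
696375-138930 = 557445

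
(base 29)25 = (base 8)77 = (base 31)21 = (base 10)63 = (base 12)53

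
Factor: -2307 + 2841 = 2^1*3^1*89^1 = 534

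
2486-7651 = -5165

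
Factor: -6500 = -1*2^2*5^3*13^1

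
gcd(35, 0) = 35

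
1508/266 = 5 + 89/133 ≈ 5.67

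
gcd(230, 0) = 230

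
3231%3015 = 216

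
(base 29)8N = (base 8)377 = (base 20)CF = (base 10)255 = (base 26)9L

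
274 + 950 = 1224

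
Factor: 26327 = 7^1 * 3761^1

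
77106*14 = 1079484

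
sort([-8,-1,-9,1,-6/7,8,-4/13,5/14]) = [-9,-8,-1,-6/7,-4/13,5/14,1,8]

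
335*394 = 131990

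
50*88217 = 4410850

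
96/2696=12/337 ≈ 0.0356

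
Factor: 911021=449^1*2029^1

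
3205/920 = 3 + 89/184 ≈ 3.48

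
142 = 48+94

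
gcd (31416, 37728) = 24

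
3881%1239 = 164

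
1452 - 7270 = -5818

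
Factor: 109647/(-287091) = -1*7^(-3)*131^1 = -131/343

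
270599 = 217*1247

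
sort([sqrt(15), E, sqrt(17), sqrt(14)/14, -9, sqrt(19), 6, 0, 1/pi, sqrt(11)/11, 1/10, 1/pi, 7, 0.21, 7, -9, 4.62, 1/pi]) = [-9, -9, 0, 1/10, 0.21, sqrt(14)/14, sqrt(11)/11, 1/pi, 1/pi, 1/pi, E, sqrt(15), sqrt(17), sqrt(19), 4.62, 6, 7, 7]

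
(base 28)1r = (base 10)55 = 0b110111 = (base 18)31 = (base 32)1n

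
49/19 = 2 + 11/19 ≈ 2.58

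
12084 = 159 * 76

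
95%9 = 5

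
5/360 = 1/72≈0.0139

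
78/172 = 39/86 ≈ 0.453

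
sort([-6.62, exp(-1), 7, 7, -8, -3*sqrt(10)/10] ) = [-8, -6.62, -3*sqrt(10)/10, exp(-1), 7, 7] 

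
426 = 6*71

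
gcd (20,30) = 10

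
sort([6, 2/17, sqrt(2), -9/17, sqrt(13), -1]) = [-1, -9/17, 2/17, sqrt(2), sqrt(13), 6]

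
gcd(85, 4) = 1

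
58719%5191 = 1618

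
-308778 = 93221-401999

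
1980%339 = 285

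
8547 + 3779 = 12326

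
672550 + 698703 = 1371253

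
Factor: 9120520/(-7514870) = -1*2^2*11^(-1)*53^(-1)*1289^(-1)*228013^1 = -912052/751487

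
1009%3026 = 1009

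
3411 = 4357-946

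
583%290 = 3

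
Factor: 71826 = 2^1 * 3^1 * 11971^1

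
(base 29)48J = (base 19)A05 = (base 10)3615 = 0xE1F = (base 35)2XA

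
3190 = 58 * 55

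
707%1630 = 707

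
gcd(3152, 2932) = 4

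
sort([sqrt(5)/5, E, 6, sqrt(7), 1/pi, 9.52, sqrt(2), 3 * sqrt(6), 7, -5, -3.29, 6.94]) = [-5, -3.29, 1/pi, sqrt(5)/5, sqrt(2), sqrt(7), E, 6, 6.94, 7, 3 * sqrt(6), 9.52]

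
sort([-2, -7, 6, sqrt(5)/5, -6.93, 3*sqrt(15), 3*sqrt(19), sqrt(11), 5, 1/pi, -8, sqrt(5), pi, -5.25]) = [-8, -7, -6.93, -5.25, -2, 1/pi, sqrt(5)/5, sqrt(5), pi, sqrt(11), 5, 6, 3*sqrt(15), 3*sqrt(19)]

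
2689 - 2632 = 57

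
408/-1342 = -204/671 ≈ -0.304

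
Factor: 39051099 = 3^3*19^1*76123^1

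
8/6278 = 4/3139 ≈ 0.00127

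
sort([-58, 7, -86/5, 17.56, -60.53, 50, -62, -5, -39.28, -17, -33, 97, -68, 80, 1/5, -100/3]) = [-68, -62, -60.53, -58, -39.28, -100/3, -33, -86/5, -17, -5, 1/5, 7, 17.56, 50, 80, 97]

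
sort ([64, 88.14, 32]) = [32, 64, 88.14]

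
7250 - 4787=2463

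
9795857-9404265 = 391592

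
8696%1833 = 1364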